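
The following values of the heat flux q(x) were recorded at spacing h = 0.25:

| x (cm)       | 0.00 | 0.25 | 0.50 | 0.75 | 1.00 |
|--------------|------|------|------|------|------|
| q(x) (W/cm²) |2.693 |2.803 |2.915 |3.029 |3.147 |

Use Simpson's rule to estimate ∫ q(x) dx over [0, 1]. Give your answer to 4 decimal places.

h = 0.25, n = 4.
(h/3)·[y₀ + 4y₁ + 2y₂ + 4y₃ + y₄] = 0.083333·(34.998) = 2.9165.

2.9165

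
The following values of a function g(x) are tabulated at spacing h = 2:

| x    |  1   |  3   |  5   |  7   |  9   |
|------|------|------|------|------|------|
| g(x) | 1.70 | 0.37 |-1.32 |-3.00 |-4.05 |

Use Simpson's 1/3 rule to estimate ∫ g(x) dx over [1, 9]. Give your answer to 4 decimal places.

h = 2, n = 4.
(h/3)·[y₀ + 4y₁ + 2y₂ + 4y₃ + y₄] = 0.666667·(-15.51) = -10.3400.

-10.3400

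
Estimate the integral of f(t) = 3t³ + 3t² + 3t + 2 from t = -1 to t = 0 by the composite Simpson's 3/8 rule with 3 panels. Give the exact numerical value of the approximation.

0.75

h = (0 − (-1))/3 = 0.333333.
Nodes t₀,…,t₃ = -1, -0.666667, -0.333333, 0.
f(t) = 3t³ + 3t² + 3t + 2: f₀=-1, f₁=0.444444, f₂=1.222222, f₃=2.
(3h/8)·[f₀ + 3f₁ + 3f₂ + f₃] = 0.125·(6) = 0.75.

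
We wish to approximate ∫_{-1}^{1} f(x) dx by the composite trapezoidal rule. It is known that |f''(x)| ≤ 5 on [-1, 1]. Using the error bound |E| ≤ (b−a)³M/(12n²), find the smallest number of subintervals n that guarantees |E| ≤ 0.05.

9

Need 40/(12n²) ≤ 0.05.
n² ≥ 40/(12·0.05) = 66.6667 ⇒ n ≥ 8.1650, so the smallest n is 9.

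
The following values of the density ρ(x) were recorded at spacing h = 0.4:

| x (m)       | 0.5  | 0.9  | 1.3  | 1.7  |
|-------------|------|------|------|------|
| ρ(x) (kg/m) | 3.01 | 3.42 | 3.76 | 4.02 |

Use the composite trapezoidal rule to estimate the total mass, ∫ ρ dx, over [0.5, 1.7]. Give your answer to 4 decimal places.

4.2780

h = 0.4, n = 3.
(h/2)·[y₀ + 2y₁ + 2y₂ + y₃] = 0.2·(21.39) = 4.2780.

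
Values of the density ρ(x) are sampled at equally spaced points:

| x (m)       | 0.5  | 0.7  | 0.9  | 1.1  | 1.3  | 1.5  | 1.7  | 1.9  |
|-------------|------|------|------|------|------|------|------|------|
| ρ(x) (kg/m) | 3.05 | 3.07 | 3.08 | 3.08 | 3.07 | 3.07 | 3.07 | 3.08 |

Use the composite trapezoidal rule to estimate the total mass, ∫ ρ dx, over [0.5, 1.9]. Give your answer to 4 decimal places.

4.3010

h = 0.2, n = 7.
(h/2)·[y₀ + 2y₁ + 2y₂ + 2y₃ + 2y₄ + 2y₅ + 2y₆ + y₇] = 0.1·(43.01) = 4.3010.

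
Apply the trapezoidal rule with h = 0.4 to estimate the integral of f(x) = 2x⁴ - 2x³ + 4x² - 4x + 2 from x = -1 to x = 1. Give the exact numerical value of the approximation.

h = (1 − (-1))/5 = 0.4.
Nodes x₀,…,x₅ = -1, -0.6, -0.2, 0.2, 0.6, 1.
f(x) = 2x⁴ - 2x³ + 4x² - 4x + 2: f₀=14, f₁=6.5312, f₂=2.9792, f₃=1.3472, f₄=0.8672, f₅=2.
(h/2)·[f₀ + 2f₁ + 2f₂ + 2f₃ + 2f₄ + f₅] = 0.2·(39.4496) = 7.88992.

7.88992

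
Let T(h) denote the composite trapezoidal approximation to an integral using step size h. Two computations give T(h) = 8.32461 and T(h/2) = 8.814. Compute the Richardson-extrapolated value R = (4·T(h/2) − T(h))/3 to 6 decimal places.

8.977130

R = (4·T(h/2) − T(h)) / 3 = (4·8.814 − 8.32461)/3 = (26.93139)/3 = 8.977130.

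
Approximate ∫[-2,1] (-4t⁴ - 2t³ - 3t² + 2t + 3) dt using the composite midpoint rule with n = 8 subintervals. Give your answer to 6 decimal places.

h = (1 − (-2))/8 = 0.375.
Midpoints m₁,…,m₈ = -1.8125, -1.4375, -1.0625, -0.6875, -0.3125, 0.0625, 0.4375, 0.8125.
f(m₁)=-41.74078369140625, f(m₂)=-17.21343994140625, f(m₃)=-5.21051025390625, f(m₄)=-0.03668212890625, f(m₅)=2.10491943359375, f(m₆)=3.11273193359375, f(m₇)=2.98675537109375, f(m₈)=-0.17144775390625.
h·[f(m₁) + f(m₂) + f(m₃) + f(m₄) + f(m₅) + f(m₆) + f(m₇) + f(m₈)] = 0.375·(-56.16845703125) = -21.063171.

-21.063171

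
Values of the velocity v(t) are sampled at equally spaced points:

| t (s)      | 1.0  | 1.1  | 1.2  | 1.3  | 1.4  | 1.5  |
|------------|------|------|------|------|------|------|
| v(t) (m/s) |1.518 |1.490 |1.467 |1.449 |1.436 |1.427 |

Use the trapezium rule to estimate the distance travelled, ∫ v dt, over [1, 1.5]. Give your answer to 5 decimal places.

0.73145

h = 0.1, n = 5.
(h/2)·[y₀ + 2y₁ + 2y₂ + 2y₃ + 2y₄ + y₅] = 0.05·(14.629) = 0.73145.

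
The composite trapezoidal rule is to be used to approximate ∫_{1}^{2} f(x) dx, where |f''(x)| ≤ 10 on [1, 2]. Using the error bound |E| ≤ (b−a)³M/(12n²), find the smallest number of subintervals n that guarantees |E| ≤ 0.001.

Need 10/(12n²) ≤ 0.001.
n² ≥ 10/(12·0.001) = 833.333 ⇒ n ≥ 28.8675, so the smallest n is 29.

29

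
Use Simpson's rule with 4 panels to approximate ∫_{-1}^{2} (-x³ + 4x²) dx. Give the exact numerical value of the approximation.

8.25

h = (2 − (-1))/4 = 0.75.
Nodes x₀,…,x₄ = -1, -0.25, 0.5, 1.25, 2.
f(x) = -x³ + 4x²: f₀=5, f₁=0.265625, f₂=0.875, f₃=4.296875, f₄=8.
(h/3)·[f₀ + 4f₁ + 2f₂ + 4f₃ + f₄] = 0.25·(33) = 8.25.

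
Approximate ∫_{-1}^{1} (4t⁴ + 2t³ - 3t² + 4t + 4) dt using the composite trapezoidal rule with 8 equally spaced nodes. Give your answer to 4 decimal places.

7.7343

h = (1 − (-1))/7 = 0.285714.
Nodes t₀,…,t₇ = -1, -0.714286, -0.428571, -0.142857, 0.142857, 0.428571, 0.714286, 1.
f(t) = 4t⁴ + 2t³ - 3t² + 4t + 4: f₀=-1, f₁=-0.075385, f₂=1.712203, f₃=3.363182, f₄=4.517701, f₅=5.455643, f₆=7.096626, f₇=11.
(h/2)·[f₀ + 2f₁ + 2f₂ + 2f₃ + 2f₄ + 2f₅ + 2f₆ + f₇] = 0.142857·(54.139942) = 7.7343.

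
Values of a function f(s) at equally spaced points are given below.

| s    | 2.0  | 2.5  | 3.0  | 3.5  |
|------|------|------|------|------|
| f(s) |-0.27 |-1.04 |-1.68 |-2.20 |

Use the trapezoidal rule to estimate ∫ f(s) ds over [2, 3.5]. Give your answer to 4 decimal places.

-1.9775

h = 0.5, n = 3.
(h/2)·[y₀ + 2y₁ + 2y₂ + y₃] = 0.25·(-7.91) = -1.9775.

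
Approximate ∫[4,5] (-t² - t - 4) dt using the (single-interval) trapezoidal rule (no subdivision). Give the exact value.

T = (b−a)/2 · [f(4) + f(5)] = 0.5·[(-24) + (-34)] = -29.

-29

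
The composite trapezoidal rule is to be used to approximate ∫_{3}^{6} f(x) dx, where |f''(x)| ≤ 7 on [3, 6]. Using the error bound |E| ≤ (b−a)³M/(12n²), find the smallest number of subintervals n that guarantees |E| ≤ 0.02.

29

Need 189/(12n²) ≤ 0.02.
n² ≥ 189/(12·0.02) = 787.5 ⇒ n ≥ 28.0624, so the smallest n is 29.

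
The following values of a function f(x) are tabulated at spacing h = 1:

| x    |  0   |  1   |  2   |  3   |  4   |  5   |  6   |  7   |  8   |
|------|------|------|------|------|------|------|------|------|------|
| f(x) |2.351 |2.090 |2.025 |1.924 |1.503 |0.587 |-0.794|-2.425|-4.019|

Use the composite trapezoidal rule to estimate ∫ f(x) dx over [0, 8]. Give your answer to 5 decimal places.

h = 1, n = 8.
(h/2)·[y₀ + 2y₁ + 2y₂ + 2y₃ + 2y₄ + 2y₅ + 2y₆ + 2y₇ + y₈] = 0.5·(8.152) = 4.07600.

4.07600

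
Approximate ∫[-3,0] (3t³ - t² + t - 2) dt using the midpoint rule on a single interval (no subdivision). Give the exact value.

-47.625

M = (b−a)·f(-1.5) = 3·(-15.875) = -47.625.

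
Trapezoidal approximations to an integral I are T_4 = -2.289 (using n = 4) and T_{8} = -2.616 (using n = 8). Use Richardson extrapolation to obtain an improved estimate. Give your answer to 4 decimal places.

R = (4·T_{8} − T_4) / 3 = (4·(-2.616) − (-2.289))/3 = (-8.175)/3 = -2.7250.

-2.7250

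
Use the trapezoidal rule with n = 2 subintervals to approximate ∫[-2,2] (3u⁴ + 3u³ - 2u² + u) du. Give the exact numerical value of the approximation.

80

h = (2 − (-2))/2 = 2.
Nodes u₀,…,u₂ = -2, 0, 2.
f(u) = 3u⁴ + 3u³ - 2u² + u: f₀=14, f₁=0, f₂=66.
(h/2)·[f₀ + 2f₁ + f₂] = 1·(80) = 80.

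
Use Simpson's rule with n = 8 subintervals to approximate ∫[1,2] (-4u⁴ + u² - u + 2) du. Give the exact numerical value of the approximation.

h = (2 − 1)/8 = 0.125.
Nodes u₀,…,u₈ = 1, 1.125, 1.25, 1.375, 1.5, 1.625, 1.75, 1.875, 2.
f(u) = -4u⁴ + u² - u + 2: f₀=-2, f₁=-4.2666015625, f₂=-7.453125, f₃=-11.7822265625, f₄=-17.5, f₅=-24.8759765625, f₆=-34.203125, f₇=-45.7978515625, f₈=-60.
(h/3)·[f₀ + 4f₁ + 2f₂ + 4f₃ + 2f₄ + 4f₅ + 2f₆ + 4f₇ + f₈] = 0.041667·(-527.203125) = -21.966796875.

-21.966796875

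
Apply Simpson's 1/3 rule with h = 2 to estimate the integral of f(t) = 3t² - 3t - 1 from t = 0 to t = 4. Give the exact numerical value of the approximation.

h = (4 − 0)/2 = 2.
Nodes t₀,…,t₂ = 0, 2, 4.
f(t) = 3t² - 3t - 1: f₀=-1, f₁=5, f₂=35.
(h/3)·[f₀ + 4f₁ + f₂] = 0.666667·(54) = 36.

36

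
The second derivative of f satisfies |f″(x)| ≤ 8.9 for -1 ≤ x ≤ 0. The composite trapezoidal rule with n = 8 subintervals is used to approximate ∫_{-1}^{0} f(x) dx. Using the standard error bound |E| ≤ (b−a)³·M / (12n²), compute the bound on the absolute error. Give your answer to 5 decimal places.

0.01159

|E| ≤ (1)³·8.9 / (12·8²) = 8.9/768 = 0.01159.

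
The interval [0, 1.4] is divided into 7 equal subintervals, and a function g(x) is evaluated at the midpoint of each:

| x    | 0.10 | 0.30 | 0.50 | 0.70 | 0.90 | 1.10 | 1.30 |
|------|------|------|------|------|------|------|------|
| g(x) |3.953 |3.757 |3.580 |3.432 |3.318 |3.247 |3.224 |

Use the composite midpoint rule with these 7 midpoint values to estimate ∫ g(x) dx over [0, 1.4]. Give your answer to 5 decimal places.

4.90220

h = 0.2, n = 7.
h·[y(m₁) + y(m₂) + y(m₃) + y(m₄) + y(m₅) + y(m₆) + y(m₇)] = 0.2·(24.511) = 4.90220.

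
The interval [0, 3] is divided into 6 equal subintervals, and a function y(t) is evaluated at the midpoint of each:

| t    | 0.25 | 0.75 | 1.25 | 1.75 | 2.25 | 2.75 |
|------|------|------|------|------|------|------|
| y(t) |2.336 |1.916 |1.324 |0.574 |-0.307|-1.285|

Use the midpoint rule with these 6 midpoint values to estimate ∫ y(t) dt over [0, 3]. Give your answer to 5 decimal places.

2.27900

h = 0.5, n = 6.
h·[y(m₁) + y(m₂) + y(m₃) + y(m₄) + y(m₅) + y(m₆)] = 0.5·(4.558) = 2.27900.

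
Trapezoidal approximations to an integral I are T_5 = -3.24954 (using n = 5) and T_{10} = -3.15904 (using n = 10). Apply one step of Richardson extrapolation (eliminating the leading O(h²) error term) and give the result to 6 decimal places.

R = (4·T_{10} − T_5) / 3 = (4·(-3.15904) − (-3.24954))/3 = (-9.38662)/3 = -3.128873.

-3.128873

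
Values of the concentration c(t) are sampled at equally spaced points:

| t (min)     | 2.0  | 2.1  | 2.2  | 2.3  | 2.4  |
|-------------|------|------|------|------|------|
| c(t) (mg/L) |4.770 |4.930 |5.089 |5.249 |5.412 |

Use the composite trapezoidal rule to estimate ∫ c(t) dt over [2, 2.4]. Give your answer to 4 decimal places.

2.0359

h = 0.1, n = 4.
(h/2)·[y₀ + 2y₁ + 2y₂ + 2y₃ + y₄] = 0.05·(40.718) = 2.0359.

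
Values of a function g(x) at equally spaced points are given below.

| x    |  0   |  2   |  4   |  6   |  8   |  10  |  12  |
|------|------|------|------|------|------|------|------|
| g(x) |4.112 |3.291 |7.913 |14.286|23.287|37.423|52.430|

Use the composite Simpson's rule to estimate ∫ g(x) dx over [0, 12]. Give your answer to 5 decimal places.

225.96133

h = 2, n = 6.
(h/3)·[y₀ + 4y₁ + 2y₂ + 4y₃ + 2y₄ + 4y₅ + y₆] = 0.666667·(338.942) = 225.96133.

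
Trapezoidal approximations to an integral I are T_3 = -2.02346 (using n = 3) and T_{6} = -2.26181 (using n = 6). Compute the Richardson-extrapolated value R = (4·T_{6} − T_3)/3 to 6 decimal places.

R = (4·T_{6} − T_3) / 3 = (4·(-2.26181) − (-2.02346))/3 = (-7.02378)/3 = -2.341260.

-2.341260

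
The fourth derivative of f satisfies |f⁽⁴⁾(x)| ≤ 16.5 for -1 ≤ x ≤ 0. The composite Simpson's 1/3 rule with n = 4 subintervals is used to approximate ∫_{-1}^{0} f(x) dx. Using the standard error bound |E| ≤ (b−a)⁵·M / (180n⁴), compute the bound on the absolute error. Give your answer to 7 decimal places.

|E| ≤ (1)⁵·16.5 / (180·4⁴) = 16.5/46080 = 0.0003581.

0.0003581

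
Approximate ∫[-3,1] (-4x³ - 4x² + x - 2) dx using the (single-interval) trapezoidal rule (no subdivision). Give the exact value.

116

T = (b−a)/2 · [f(-3) + f(1)] = 2·[67 + (-9)] = 116.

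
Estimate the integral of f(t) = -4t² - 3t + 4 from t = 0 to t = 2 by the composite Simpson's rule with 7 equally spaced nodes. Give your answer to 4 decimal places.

-8.6667

h = (2 − 0)/6 = 0.333333.
Nodes t₀,…,t₆ = 0, 0.333333, 0.666667, 1, 1.333333, 1.666667, 2.
f(t) = -4t² - 3t + 4: f₀=4, f₁=2.555556, f₂=0.222222, f₃=-3, f₄=-7.111111, f₅=-12.111111, f₆=-18.
(h/3)·[f₀ + 4f₁ + 2f₂ + 4f₃ + 2f₄ + 4f₅ + f₆] = 0.111111·(-78) = -8.6667.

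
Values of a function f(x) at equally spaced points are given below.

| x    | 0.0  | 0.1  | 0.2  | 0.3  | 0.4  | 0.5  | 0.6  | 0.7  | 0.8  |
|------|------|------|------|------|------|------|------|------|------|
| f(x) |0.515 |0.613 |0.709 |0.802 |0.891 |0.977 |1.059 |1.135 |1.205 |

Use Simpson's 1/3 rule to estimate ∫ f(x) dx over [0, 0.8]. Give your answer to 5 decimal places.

0.70487

h = 0.1, n = 8.
(h/3)·[y₀ + 4y₁ + 2y₂ + 4y₃ + 2y₄ + 4y₅ + 2y₆ + 4y₇ + y₈] = 0.033333·(21.146) = 0.70487.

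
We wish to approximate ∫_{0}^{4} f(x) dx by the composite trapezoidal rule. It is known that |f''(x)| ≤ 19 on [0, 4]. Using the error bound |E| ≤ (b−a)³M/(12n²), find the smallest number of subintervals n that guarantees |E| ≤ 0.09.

34

Need 1216/(12n²) ≤ 0.09.
n² ≥ 1216/(12·0.09) = 1125.93 ⇒ n ≥ 33.5548, so the smallest n is 34.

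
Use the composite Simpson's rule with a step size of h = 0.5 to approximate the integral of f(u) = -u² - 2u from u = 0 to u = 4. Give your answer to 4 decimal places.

h = (4 − 0)/8 = 0.5.
Nodes u₀,…,u₈ = 0, 0.5, 1, 1.5, 2, 2.5, 3, 3.5, 4.
f(u) = -u² - 2u: f₀=0, f₁=-1.25, f₂=-3, f₃=-5.25, f₄=-8, f₅=-11.25, f₆=-15, f₇=-19.25, f₈=-24.
(h/3)·[f₀ + 4f₁ + 2f₂ + 4f₃ + 2f₄ + 4f₅ + 2f₆ + 4f₇ + f₈] = 0.166667·(-224) = -37.3333.

-37.3333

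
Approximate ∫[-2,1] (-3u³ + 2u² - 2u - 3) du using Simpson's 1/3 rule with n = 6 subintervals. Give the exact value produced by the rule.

11.25

h = (1 − (-2))/6 = 0.5.
Nodes u₀,…,u₆ = -2, -1.5, -1, -0.5, 0, 0.5, 1.
f(u) = -3u³ + 2u² - 2u - 3: f₀=33, f₁=14.625, f₂=4, f₃=-1.125, f₄=-3, f₅=-3.875, f₆=-6.
(h/3)·[f₀ + 4f₁ + 2f₂ + 4f₃ + 2f₄ + 4f₅ + f₆] = 0.166667·(67.5) = 11.25.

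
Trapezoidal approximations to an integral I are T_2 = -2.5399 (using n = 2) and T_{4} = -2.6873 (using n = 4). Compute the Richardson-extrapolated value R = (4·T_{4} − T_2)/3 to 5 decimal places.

-2.73643

R = (4·T_{4} − T_2) / 3 = (4·(-2.6873) − (-2.5399))/3 = (-8.2093)/3 = -2.73643.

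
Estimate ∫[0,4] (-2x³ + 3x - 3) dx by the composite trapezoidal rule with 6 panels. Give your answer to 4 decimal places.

-119.5556

h = (4 − 0)/6 = 0.666667.
Nodes x₀,…,x₆ = 0, 0.666667, 1.333333, 2, 2.666667, 3.333333, 4.
f(x) = -2x³ + 3x - 3: f₀=-3, f₁=-1.592593, f₂=-3.740741, f₃=-13, f₄=-32.925926, f₅=-67.074074, f₆=-119.
(h/2)·[f₀ + 2f₁ + 2f₂ + 2f₃ + 2f₄ + 2f₅ + f₆] = 0.333333·(-358.666667) = -119.5556.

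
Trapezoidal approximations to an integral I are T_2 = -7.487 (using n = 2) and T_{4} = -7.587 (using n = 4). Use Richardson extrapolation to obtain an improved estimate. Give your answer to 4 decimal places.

R = (4·T_{4} − T_2) / 3 = (4·(-7.587) − (-7.487))/3 = (-22.861)/3 = -7.6203.

-7.6203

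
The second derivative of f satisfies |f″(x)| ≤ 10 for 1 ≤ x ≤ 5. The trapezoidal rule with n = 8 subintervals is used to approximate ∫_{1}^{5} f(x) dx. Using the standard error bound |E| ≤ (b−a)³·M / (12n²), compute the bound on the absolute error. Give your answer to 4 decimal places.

0.8333

|E| ≤ (4)³·10 / (12·8²) = 640/768 = 0.8333.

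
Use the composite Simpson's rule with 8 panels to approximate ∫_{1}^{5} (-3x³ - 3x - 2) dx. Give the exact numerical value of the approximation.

h = (5 − 1)/8 = 0.5.
Nodes x₀,…,x₈ = 1, 1.5, 2, 2.5, 3, 3.5, 4, 4.5, 5.
f(x) = -3x³ - 3x - 2: f₀=-8, f₁=-16.625, f₂=-32, f₃=-56.375, f₄=-92, f₅=-141.125, f₆=-206, f₇=-288.875, f₈=-392.
(h/3)·[f₀ + 4f₁ + 2f₂ + 4f₃ + 2f₄ + 4f₅ + 2f₆ + 4f₇ + f₈] = 0.166667·(-3072) = -512.

-512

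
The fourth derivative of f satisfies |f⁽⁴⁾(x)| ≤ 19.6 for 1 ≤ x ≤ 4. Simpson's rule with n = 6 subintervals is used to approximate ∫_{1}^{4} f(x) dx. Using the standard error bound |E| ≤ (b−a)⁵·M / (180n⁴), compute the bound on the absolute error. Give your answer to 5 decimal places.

0.02042

|E| ≤ (3)⁵·19.6 / (180·6⁴) = 4762.8/233280 = 0.02042.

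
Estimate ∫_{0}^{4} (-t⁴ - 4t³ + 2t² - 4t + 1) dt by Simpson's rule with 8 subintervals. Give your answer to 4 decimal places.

-446.1667

h = (4 − 0)/8 = 0.5.
Nodes t₀,…,t₈ = 0, 0.5, 1, 1.5, 2, 2.5, 3, 3.5, 4.
f(t) = -t⁴ - 4t³ + 2t² - 4t + 1: f₀=1, f₁=-1.0625, f₂=-6, f₃=-19.0625, f₄=-47, f₅=-98.0625, f₆=-182, f₇=-310.0625, f₈=-495.
(h/3)·[f₀ + 4f₁ + 2f₂ + 4f₃ + 2f₄ + 4f₅ + 2f₆ + 4f₇ + f₈] = 0.166667·(-2677) = -446.1667.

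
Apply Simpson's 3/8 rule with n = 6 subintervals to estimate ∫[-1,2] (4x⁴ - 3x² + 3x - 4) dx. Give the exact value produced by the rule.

h = (2 − (-1))/6 = 0.5.
Nodes x₀,…,x₆ = -1, -0.5, 0, 0.5, 1, 1.5, 2.
f(x) = 4x⁴ - 3x² + 3x - 4: f₀=-6, f₁=-6, f₂=-4, f₃=-3, f₄=0, f₅=14, f₆=54.
(3h/8)·[f₀ + 3f₁ + 3f₂ + 2f₃ + 3f₄ + 3f₅ + f₆] = 0.1875·(54) = 10.125.

10.125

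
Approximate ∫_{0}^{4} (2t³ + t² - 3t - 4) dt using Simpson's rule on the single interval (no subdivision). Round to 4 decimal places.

109.3333

S = (b−a)/6 · [f(0) + 4f(2) + f(4)] = 0.666667·[(-4) + 4·10 + 128] = 109.3333.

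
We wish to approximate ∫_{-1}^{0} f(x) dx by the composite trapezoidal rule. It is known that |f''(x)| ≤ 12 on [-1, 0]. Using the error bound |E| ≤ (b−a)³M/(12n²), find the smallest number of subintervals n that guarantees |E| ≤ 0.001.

Need 12/(12n²) ≤ 0.001.
n² ≥ 12/(12·0.001) = 1000 ⇒ n ≥ 31.6228, so the smallest n is 32.

32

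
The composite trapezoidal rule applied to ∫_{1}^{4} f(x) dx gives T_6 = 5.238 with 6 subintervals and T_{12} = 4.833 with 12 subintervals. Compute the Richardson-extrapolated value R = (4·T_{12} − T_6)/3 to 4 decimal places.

R = (4·T_{12} − T_6) / 3 = (4·4.833 − 5.238)/3 = (14.094)/3 = 4.6980.

4.6980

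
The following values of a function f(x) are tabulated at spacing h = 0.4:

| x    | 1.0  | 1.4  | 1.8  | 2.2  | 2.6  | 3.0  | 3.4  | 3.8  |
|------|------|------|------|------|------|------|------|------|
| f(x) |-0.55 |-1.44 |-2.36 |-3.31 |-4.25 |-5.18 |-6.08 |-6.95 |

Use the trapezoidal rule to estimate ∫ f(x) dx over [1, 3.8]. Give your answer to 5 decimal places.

h = 0.4, n = 7.
(h/2)·[y₀ + 2y₁ + 2y₂ + 2y₃ + 2y₄ + 2y₅ + 2y₆ + y₇] = 0.2·(-52.74) = -10.54800.

-10.54800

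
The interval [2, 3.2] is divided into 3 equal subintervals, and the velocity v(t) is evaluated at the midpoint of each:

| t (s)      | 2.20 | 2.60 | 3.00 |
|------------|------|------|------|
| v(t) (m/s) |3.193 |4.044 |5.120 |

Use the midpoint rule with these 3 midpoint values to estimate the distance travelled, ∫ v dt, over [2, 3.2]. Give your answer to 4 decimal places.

4.9428

h = 0.4, n = 3.
h·[y(m₁) + y(m₂) + y(m₃)] = 0.4·(12.357) = 4.9428.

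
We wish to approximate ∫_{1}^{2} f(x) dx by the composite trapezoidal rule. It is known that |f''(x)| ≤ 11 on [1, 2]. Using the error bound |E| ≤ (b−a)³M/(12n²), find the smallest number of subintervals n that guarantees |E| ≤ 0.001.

31

Need 11/(12n²) ≤ 0.001.
n² ≥ 11/(12·0.001) = 916.667 ⇒ n ≥ 30.2765, so the smallest n is 31.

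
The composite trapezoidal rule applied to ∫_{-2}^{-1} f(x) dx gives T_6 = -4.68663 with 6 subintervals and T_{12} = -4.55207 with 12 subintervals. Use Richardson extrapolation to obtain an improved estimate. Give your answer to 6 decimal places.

R = (4·T_{12} − T_6) / 3 = (4·(-4.55207) − (-4.68663))/3 = (-13.52165)/3 = -4.507217.

-4.507217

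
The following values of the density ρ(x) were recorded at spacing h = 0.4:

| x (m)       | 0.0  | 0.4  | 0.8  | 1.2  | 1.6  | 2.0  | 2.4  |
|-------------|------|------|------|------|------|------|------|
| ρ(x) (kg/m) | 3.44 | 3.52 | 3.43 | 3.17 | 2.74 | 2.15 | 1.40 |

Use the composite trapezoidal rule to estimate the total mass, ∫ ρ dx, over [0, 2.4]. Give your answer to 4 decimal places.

h = 0.4, n = 6.
(h/2)·[y₀ + 2y₁ + 2y₂ + 2y₃ + 2y₄ + 2y₅ + y₆] = 0.2·(34.86) = 6.9720.

6.9720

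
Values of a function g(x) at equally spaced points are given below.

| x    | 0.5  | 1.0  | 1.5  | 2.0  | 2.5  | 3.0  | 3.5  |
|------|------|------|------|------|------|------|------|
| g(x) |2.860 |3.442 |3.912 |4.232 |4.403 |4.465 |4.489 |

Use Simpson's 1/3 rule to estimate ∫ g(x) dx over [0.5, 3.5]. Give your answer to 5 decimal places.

12.08917

h = 0.5, n = 6.
(h/3)·[y₀ + 4y₁ + 2y₂ + 4y₃ + 2y₄ + 4y₅ + y₆] = 0.166667·(72.535) = 12.08917.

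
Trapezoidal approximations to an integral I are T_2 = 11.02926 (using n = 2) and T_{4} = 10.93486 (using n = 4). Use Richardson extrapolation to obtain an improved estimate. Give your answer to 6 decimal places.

R = (4·T_{4} − T_2) / 3 = (4·10.93486 − 11.02926)/3 = (32.71018)/3 = 10.903393.

10.903393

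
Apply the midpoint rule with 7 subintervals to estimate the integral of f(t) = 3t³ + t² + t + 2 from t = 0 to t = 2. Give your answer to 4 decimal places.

h = (2 − 0)/7 = 0.285714.
Midpoints m₁,…,m₇ = 0.142857, 0.428571, 0.714286, 1, 1.285714, 1.571429, 1.857143.
f(m₁)=2.172012, f(m₂)=2.848397, f(m₃)=4.317784, f(m₄)=7, f(m₅)=11.314869, f(m₆)=17.682216, f(m₇)=26.521866.
h·[f(m₁) + f(m₂) + f(m₃) + f(m₄) + f(m₅) + f(m₆) + f(m₇)] = 0.285714·(71.857143) = 20.5306.

20.5306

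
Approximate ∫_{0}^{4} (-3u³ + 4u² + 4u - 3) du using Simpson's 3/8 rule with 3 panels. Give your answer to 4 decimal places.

h = (4 − 0)/3 = 1.333333.
Nodes u₀,…,u₃ = 0, 1.333333, 2.666667, 4.
f(u) = -3u³ + 4u² + 4u - 3: f₀=-3, f₁=2.333333, f₂=-20.777778, f₃=-115.
(3h/8)·[f₀ + 3f₁ + 3f₂ + f₃] = 0.5·(-173.333333) = -86.6667.

-86.6667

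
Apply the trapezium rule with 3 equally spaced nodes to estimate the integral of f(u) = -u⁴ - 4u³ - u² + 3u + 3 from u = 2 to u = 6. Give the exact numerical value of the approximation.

h = (6 − 2)/2 = 2.
Nodes u₀,…,u₂ = 2, 4, 6.
f(u) = -u⁴ - 4u³ - u² + 3u + 3: f₀=-43, f₁=-513, f₂=-2175.
(h/2)·[f₀ + 2f₁ + f₂] = 1·(-3244) = -3244.

-3244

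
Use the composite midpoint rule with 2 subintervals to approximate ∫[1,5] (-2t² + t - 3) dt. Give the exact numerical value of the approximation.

-80

h = (5 − 1)/2 = 2.
Midpoints m₁,…,m₂ = 2, 4.
f(m₁)=-9, f(m₂)=-31.
h·[f(m₁) + f(m₂)] = 2·(-40) = -80.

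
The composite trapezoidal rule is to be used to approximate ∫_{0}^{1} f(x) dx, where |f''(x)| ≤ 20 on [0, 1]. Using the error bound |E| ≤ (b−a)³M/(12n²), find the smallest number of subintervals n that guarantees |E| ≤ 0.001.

41

Need 20/(12n²) ≤ 0.001.
n² ≥ 20/(12·0.001) = 1666.67 ⇒ n ≥ 40.8248, so the smallest n is 41.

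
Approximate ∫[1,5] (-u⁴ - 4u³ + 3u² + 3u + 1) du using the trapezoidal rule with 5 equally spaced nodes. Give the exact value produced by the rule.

h = (5 − 1)/4 = 1.
Nodes u₀,…,u₄ = 1, 2, 3, 4, 5.
f(u) = -u⁴ - 4u³ + 3u² + 3u + 1: f₀=2, f₁=-29, f₂=-152, f₃=-451, f₄=-1034.
(h/2)·[f₀ + 2f₁ + 2f₂ + 2f₃ + f₄] = 0.5·(-2296) = -1148.

-1148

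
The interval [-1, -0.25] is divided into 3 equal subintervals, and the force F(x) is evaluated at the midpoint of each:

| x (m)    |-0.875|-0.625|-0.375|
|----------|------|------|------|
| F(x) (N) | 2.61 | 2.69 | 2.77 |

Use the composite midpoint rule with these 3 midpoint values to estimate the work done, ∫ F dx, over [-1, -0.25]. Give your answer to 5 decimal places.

h = 0.25, n = 3.
h·[y(m₁) + y(m₂) + y(m₃)] = 0.25·(8.07) = 2.01750.

2.01750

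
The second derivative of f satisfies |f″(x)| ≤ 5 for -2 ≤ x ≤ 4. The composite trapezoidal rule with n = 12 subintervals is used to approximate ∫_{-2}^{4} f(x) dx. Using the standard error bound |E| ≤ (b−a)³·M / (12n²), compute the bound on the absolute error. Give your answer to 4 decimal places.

|E| ≤ (6)³·5 / (12·12²) = 1080/1728 = 0.6250.

0.6250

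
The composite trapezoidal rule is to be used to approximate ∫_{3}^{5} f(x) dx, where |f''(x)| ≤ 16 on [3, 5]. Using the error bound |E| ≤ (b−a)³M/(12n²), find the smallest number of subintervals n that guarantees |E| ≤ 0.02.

Need 128/(12n²) ≤ 0.02.
n² ≥ 128/(12·0.02) = 533.333 ⇒ n ≥ 23.0940, so the smallest n is 24.

24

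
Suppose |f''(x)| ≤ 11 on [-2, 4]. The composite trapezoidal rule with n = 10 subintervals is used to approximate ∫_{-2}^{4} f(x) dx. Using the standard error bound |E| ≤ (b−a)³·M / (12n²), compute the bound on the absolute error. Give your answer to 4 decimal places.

|E| ≤ (6)³·11 / (12·10²) = 2376/1200 = 1.9800.

1.9800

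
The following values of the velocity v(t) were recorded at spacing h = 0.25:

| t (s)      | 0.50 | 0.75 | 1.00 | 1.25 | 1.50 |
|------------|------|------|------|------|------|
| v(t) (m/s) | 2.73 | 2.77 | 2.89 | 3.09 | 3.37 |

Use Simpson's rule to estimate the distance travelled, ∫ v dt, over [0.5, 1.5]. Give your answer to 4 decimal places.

2.9433

h = 0.25, n = 4.
(h/3)·[y₀ + 4y₁ + 2y₂ + 4y₃ + y₄] = 0.083333·(35.32) = 2.9433.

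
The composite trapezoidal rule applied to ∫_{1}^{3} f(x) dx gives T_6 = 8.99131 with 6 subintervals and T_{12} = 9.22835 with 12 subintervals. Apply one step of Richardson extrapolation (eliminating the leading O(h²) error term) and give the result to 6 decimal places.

9.307363

R = (4·T_{12} − T_6) / 3 = (4·9.22835 − 8.99131)/3 = (27.92209)/3 = 9.307363.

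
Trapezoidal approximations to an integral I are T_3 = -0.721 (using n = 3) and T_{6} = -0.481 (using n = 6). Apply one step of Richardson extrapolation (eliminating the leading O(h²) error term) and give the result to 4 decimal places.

-0.4010

R = (4·T_{6} − T_3) / 3 = (4·(-0.481) − (-0.721))/3 = (-1.203)/3 = -0.4010.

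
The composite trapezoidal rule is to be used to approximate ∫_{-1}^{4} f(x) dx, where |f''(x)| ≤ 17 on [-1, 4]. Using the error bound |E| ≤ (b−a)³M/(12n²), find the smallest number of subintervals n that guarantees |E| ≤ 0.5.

19

Need 2125/(12n²) ≤ 0.5.
n² ≥ 2125/(12·0.5) = 354.167 ⇒ n ≥ 18.8193, so the smallest n is 19.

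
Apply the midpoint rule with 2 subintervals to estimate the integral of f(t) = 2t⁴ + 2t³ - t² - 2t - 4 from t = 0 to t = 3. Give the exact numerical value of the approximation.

83.8359375

h = (3 − 0)/2 = 1.5.
Midpoints m₁,…,m₂ = 0.75, 2.25.
f(m₁)=-4.5859375, f(m₂)=60.4765625.
h·[f(m₁) + f(m₂)] = 1.5·(55.890625) = 83.8359375.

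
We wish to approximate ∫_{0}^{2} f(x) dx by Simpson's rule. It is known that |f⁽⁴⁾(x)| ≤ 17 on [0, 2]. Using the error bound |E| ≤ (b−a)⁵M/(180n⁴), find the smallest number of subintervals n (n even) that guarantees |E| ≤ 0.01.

6

Need 544/(180n⁴) ≤ 0.01.
n⁴ ≥ 544/(180·0.01) = 302.222 ⇒ n ≥ 4.1695, so the smallest even n is 6. (n must be even for Simpson's rule.)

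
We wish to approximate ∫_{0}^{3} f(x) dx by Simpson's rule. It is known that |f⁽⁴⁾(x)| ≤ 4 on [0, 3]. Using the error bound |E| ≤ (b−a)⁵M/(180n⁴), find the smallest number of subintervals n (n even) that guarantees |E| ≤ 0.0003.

Need 972/(180n⁴) ≤ 0.0003.
n⁴ ≥ 972/(180·0.0003) = 18000 ⇒ n ≥ 11.5829, so the smallest even n is 12. (n must be even for Simpson's rule.)

12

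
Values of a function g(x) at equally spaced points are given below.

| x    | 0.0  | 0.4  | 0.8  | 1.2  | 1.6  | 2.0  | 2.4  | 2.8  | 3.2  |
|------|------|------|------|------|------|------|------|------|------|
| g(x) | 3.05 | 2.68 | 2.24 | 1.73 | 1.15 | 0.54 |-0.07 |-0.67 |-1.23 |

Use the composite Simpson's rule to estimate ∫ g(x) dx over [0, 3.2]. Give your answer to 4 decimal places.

h = 0.4, n = 8.
(h/3)·[y₀ + 4y₁ + 2y₂ + 4y₃ + 2y₄ + 4y₅ + 2y₆ + 4y₇ + y₈] = 0.133333·(25.58) = 3.4107.

3.4107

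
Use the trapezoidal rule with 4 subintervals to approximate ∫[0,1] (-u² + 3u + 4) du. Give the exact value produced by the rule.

h = (1 − 0)/4 = 0.25.
Nodes u₀,…,u₄ = 0, 0.25, 0.5, 0.75, 1.
f(u) = -u² + 3u + 4: f₀=4, f₁=4.6875, f₂=5.25, f₃=5.6875, f₄=6.
(h/2)·[f₀ + 2f₁ + 2f₂ + 2f₃ + f₄] = 0.125·(41.25) = 5.15625.

5.15625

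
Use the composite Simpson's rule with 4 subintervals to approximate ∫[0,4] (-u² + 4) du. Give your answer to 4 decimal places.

-5.3333

h = (4 − 0)/4 = 1.
Nodes u₀,…,u₄ = 0, 1, 2, 3, 4.
f(u) = -u² + 4: f₀=4, f₁=3, f₂=0, f₃=-5, f₄=-12.
(h/3)·[f₀ + 4f₁ + 2f₂ + 4f₃ + f₄] = 0.333333·(-16) = -5.3333.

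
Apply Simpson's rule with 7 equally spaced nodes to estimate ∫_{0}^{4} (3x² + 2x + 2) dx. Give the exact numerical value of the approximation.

h = (4 − 0)/6 = 0.666667.
Nodes x₀,…,x₆ = 0, 0.666667, 1.333333, 2, 2.666667, 3.333333, 4.
f(x) = 3x² + 2x + 2: f₀=2, f₁=4.666667, f₂=10, f₃=18, f₄=28.666667, f₅=42, f₆=58.
(h/3)·[f₀ + 4f₁ + 2f₂ + 4f₃ + 2f₄ + 4f₅ + f₆] = 0.222222·(396) = 88.

88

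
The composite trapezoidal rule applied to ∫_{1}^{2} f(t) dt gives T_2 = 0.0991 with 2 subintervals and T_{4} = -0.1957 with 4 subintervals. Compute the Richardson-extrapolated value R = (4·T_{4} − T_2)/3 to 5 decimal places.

R = (4·T_{4} − T_2) / 3 = (4·(-0.1957) − 0.0991)/3 = (-0.8819)/3 = -0.29397.

-0.29397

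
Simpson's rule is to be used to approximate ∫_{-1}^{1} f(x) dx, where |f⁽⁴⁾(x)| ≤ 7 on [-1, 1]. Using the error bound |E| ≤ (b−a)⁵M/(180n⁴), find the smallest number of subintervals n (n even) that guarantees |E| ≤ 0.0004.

Need 224/(180n⁴) ≤ 0.0004.
n⁴ ≥ 224/(180·0.0004) = 3111.11 ⇒ n ≥ 7.4684, so the smallest even n is 8. (n must be even for Simpson's rule.)

8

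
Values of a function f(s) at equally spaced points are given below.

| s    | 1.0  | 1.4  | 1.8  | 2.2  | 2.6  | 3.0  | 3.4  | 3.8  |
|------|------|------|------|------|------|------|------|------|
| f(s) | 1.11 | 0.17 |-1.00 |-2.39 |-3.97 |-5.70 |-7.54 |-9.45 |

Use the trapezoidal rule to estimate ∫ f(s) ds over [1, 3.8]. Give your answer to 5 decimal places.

h = 0.4, n = 7.
(h/2)·[y₀ + 2y₁ + 2y₂ + 2y₃ + 2y₄ + 2y₅ + 2y₆ + y₇] = 0.2·(-49.20) = -9.84000.

-9.84000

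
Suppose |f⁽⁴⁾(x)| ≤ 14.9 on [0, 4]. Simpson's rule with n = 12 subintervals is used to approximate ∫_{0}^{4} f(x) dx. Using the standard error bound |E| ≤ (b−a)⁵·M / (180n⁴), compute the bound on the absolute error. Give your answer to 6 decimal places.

|E| ≤ (4)⁵·14.9 / (180·12⁴) = 15257.6/3732480 = 0.004088.

0.004088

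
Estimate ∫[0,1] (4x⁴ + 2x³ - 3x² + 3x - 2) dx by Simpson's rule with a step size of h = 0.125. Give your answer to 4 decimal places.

-0.1999

h = (1 − 0)/8 = 0.125.
Nodes x₀,…,x₈ = 0, 0.125, 0.25, 0.375, 0.5, 0.625, 0.75, 0.875, 1.
f(x) = 4x⁴ + 2x³ - 3x² + 3x - 2: f₀=-2, f₁=-1.6669921875, f₂=-1.390625, f₃=-1.1123046875, f₄=-0.75, f₅=-0.1982421875, f₆=0.671875, f₇=2.0126953125, f₈=4.
(h/3)·[f₀ + 4f₁ + 2f₂ + 4f₃ + 2f₄ + 4f₅ + 2f₆ + 4f₇ + f₈] = 0.041667·(-4.796875) = -0.1999.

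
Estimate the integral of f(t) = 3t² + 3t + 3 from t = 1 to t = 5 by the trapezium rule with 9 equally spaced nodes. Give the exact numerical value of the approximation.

172.5

h = (5 − 1)/8 = 0.5.
Nodes t₀,…,t₈ = 1, 1.5, 2, 2.5, 3, 3.5, 4, 4.5, 5.
f(t) = 3t² + 3t + 3: f₀=9, f₁=14.25, f₂=21, f₃=29.25, f₄=39, f₅=50.25, f₆=63, f₇=77.25, f₈=93.
(h/2)·[f₀ + 2f₁ + 2f₂ + 2f₃ + 2f₄ + 2f₅ + 2f₆ + 2f₇ + f₈] = 0.25·(690) = 172.5.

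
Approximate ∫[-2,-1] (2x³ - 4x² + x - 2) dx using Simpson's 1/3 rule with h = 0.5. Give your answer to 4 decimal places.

-20.3333

h = (-1 − (-2))/2 = 0.5.
Nodes x₀,…,x₂ = -2, -1.5, -1.
f(x) = 2x³ - 4x² + x - 2: f₀=-36, f₁=-19.25, f₂=-9.
(h/3)·[f₀ + 4f₁ + f₂] = 0.166667·(-122) = -20.3333.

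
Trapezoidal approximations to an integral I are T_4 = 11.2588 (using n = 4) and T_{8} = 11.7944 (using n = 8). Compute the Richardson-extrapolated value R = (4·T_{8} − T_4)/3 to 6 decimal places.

R = (4·T_{8} − T_4) / 3 = (4·11.7944 − 11.2588)/3 = (35.9188)/3 = 11.972933.

11.972933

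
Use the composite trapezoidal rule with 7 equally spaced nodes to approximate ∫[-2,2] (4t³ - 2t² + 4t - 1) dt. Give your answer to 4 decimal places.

-15.2593

h = (2 − (-2))/6 = 0.666667.
Nodes t₀,…,t₆ = -2, -1.333333, -0.666667, 0, 0.666667, 1.333333, 2.
f(t) = 4t³ - 2t² + 4t - 1: f₀=-49, f₁=-19.370370, f₂=-5.740741, f₃=-1, f₄=1.962963, f₅=10.259259, f₆=31.
(h/2)·[f₀ + 2f₁ + 2f₂ + 2f₃ + 2f₄ + 2f₅ + f₆] = 0.333333·(-45.777778) = -15.2593.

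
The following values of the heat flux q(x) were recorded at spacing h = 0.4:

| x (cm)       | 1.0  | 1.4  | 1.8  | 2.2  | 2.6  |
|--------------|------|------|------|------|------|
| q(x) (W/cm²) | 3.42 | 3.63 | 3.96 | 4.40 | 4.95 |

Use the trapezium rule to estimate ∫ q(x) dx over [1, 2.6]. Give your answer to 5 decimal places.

h = 0.4, n = 4.
(h/2)·[y₀ + 2y₁ + 2y₂ + 2y₃ + y₄] = 0.2·(32.35) = 6.47000.

6.47000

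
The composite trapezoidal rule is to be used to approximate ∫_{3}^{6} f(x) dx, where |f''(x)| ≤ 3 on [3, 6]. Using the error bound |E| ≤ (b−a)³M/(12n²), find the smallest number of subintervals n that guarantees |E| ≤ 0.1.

Need 81/(12n²) ≤ 0.1.
n² ≥ 81/(12·0.1) = 67.5 ⇒ n ≥ 8.2158, so the smallest n is 9.

9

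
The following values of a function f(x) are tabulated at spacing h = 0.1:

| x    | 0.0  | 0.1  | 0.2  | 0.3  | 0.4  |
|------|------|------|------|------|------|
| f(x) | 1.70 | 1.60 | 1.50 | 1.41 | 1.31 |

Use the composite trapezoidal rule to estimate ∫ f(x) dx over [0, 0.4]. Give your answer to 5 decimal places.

h = 0.1, n = 4.
(h/2)·[y₀ + 2y₁ + 2y₂ + 2y₃ + y₄] = 0.05·(12.03) = 0.60150.

0.60150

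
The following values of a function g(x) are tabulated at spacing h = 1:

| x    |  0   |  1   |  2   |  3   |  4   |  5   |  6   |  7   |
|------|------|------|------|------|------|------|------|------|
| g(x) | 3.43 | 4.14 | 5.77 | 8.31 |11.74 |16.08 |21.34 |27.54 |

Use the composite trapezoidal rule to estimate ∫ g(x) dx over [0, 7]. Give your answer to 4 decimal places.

82.8650

h = 1, n = 7.
(h/2)·[y₀ + 2y₁ + 2y₂ + 2y₃ + 2y₄ + 2y₅ + 2y₆ + y₇] = 0.5·(165.73) = 82.8650.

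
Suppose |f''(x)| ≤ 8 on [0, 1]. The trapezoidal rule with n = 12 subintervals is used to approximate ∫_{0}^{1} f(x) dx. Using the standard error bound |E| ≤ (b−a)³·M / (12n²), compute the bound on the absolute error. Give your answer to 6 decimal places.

0.004630

|E| ≤ (1)³·8 / (12·12²) = 8/1728 = 0.004630.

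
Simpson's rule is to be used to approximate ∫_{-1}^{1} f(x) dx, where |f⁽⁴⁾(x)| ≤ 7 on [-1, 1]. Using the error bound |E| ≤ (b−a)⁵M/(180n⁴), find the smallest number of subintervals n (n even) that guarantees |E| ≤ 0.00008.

Need 224/(180n⁴) ≤ 0.00008.
n⁴ ≥ 224/(180·0.00008) = 15555.6 ⇒ n ≥ 11.1679, so the smallest even n is 12. (n must be even for Simpson's rule.)

12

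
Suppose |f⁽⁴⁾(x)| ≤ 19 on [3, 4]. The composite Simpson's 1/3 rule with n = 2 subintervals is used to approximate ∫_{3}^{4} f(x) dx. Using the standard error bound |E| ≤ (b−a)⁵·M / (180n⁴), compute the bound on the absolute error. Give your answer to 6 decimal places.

0.006597

|E| ≤ (1)⁵·19 / (180·2⁴) = 19/2880 = 0.006597.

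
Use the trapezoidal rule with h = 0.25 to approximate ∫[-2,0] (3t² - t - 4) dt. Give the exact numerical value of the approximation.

2.0625

h = (0 − (-2))/8 = 0.25.
Nodes t₀,…,t₈ = -2, -1.75, -1.5, -1.25, -1, -0.75, -0.5, -0.25, 0.
f(t) = 3t² - t - 4: f₀=10, f₁=6.9375, f₂=4.25, f₃=1.9375, f₄=0, f₅=-1.5625, f₆=-2.75, f₇=-3.5625, f₈=-4.
(h/2)·[f₀ + 2f₁ + 2f₂ + 2f₃ + 2f₄ + 2f₅ + 2f₆ + 2f₇ + f₈] = 0.125·(16.5) = 2.0625.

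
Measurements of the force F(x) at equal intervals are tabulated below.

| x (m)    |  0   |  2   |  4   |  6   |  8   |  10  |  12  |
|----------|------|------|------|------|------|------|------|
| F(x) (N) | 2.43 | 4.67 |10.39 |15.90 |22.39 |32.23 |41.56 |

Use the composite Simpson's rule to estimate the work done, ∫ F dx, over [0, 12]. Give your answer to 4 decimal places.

213.8333

h = 2, n = 6.
(h/3)·[y₀ + 4y₁ + 2y₂ + 4y₃ + 2y₄ + 4y₅ + y₆] = 0.666667·(320.75) = 213.8333.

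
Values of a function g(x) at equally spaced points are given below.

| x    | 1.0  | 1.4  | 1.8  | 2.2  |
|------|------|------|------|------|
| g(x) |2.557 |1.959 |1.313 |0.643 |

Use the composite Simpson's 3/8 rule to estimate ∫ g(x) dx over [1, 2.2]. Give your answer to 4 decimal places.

h = 0.4, n = 3.
(3h/8)·[y₀ + 3y₁ + 3y₂ + y₃] = 0.15·(13.016) = 1.9524.

1.9524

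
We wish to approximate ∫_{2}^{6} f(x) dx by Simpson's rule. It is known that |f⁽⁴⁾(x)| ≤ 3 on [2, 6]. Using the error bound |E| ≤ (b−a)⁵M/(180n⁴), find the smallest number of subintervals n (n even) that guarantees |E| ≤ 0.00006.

24

Need 3072/(180n⁴) ≤ 0.00006.
n⁴ ≥ 3072/(180·0.00006) = 284444 ⇒ n ≥ 23.0940, so the smallest even n is 24. (n must be even for Simpson's rule.)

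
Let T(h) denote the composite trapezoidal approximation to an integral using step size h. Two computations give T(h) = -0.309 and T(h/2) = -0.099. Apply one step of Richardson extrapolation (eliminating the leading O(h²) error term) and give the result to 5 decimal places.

-0.02900

R = (4·T(h/2) − T(h)) / 3 = (4·(-0.099) − (-0.309))/3 = (-0.087)/3 = -0.02900.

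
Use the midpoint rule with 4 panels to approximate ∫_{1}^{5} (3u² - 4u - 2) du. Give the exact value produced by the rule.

67

h = (5 − 1)/4 = 1.
Midpoints m₁,…,m₄ = 1.5, 2.5, 3.5, 4.5.
f(m₁)=-1.25, f(m₂)=6.75, f(m₃)=20.75, f(m₄)=40.75.
h·[f(m₁) + f(m₂) + f(m₃) + f(m₄)] = 1·(67) = 67.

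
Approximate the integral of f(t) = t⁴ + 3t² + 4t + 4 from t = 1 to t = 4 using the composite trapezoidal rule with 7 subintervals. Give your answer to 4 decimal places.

h = (4 − 1)/7 = 0.428571.
Nodes t₀,…,t₇ = 1, 1.428571, 1.857143, 2.285714, 2.714286, 3.142857, 3.571429, 4.
f(t) = t⁴ + 3t² + 4t + 4: f₀=12, f₁=20.001666, f₂=33.670970, f₃=56.111620, f₄=91.236985, f₅=143.770096, f₆=219.243648, f₇=324.
(h/2)·[f₀ + 2f₁ + 2f₂ + 2f₃ + 2f₄ + 2f₅ + 2f₆ + f₇] = 0.214286·(1464.069971) = 313.7293.

313.7293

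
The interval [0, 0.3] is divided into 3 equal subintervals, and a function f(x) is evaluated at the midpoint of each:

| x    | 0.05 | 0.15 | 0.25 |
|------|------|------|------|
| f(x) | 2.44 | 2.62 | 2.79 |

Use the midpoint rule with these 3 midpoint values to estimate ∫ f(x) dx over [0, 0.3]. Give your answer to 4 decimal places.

0.7850

h = 0.1, n = 3.
h·[y(m₁) + y(m₂) + y(m₃)] = 0.1·(7.85) = 0.7850.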